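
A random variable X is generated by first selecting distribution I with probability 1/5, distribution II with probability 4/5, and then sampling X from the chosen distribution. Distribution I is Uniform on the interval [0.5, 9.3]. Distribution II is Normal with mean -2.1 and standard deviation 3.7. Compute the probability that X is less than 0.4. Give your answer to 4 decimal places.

0.6003

Conditional on each component, P(X < 0.4): I: 0; II: 0.750377.
By total probability, P(X < 0.4) = 0.2·0 + 0.8·0.750377 = 0.600301.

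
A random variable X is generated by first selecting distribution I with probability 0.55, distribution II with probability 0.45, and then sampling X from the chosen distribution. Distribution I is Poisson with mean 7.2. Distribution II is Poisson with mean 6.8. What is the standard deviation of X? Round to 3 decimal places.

2.657

Per component, I: μ=7.2, E[X²]=59.04; II: μ=6.8, E[X²]=53.04.
E[X] = 0.55·7.2 + 0.45·6.8 = 7.02.
E[X²] = 0.55·59.04 + 0.45·53.04 = 56.34.
Var(X) = E[X²] − (E[X])² = 56.34 − 49.2804 = 7.0596.
SD(X) = √7.0596 = 2.65699.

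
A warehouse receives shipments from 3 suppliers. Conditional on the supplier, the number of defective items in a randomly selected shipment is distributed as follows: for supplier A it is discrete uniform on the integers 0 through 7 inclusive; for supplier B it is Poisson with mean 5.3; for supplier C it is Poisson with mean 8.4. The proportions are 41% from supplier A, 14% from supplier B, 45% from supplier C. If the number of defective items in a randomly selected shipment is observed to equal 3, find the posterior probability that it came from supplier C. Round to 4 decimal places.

0.1272

Likelihoods P(X=3 | ·): A: 0.125; B: 0.123856; C: 0.0222133.
Posterior ∝ prior × likelihood. Numerator for C: 0.45·0.0222133 = 0.00999598.
Normalizing constant: 0.41·0.125 + 0.14·0.123856 + 0.45·0.0222133 = 0.0785858.
P(C | observation) = 0.00999598 / 0.0785858 = 0.127198.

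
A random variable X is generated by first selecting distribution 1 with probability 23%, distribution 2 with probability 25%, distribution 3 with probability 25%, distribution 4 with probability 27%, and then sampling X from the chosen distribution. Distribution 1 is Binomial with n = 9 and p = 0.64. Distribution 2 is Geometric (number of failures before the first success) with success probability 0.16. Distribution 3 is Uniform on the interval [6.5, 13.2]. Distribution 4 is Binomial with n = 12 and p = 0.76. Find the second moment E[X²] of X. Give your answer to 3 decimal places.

71.440

For each component E[X²] = Var + (mean)², giving 1: 35.2512; 2: 60.375; 3: 100.763; 4: 85.3632.
Overall E[X²] = 0.23·35.2512 + 0.25·60.375 + 0.25·100.763 + 0.27·85.3632 = 71.4404.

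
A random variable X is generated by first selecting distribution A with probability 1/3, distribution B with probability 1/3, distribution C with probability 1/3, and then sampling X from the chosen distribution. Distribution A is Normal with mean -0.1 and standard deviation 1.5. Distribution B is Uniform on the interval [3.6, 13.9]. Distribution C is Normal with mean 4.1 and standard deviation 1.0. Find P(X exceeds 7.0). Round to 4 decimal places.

0.2239

Conditional on each component, P(X > 7.0): A: 1.10431e-06; B: 0.669903; C: 0.00186581.
By total probability, P(X > 7.0) = 0.333333·1.10431e-06 + 0.333333·0.669903 + 0.333333·0.00186581 = 0.223923.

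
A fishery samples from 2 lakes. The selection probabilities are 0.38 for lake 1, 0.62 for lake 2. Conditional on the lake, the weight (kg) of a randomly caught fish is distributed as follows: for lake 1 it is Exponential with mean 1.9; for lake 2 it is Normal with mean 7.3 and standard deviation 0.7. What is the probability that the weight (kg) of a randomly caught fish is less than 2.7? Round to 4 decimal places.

Conditional on each lake, P(X < 2.7): 1: 0.75854; 2: 2.49174e-11.
By total probability, P(X < 2.7) = 0.38·0.75854 + 0.62·2.49174e-11 = 0.288245.

0.2882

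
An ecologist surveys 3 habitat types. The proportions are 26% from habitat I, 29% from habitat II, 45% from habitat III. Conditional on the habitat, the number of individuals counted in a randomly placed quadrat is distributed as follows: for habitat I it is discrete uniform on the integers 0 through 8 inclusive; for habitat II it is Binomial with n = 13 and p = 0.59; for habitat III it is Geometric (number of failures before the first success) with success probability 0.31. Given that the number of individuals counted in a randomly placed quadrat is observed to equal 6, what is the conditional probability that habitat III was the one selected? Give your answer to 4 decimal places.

Likelihoods P(X=6 | ·): I: 0.111111; II: 0.140967; III: 0.0334546.
Posterior ∝ prior × likelihood. Numerator for III: 0.45·0.0334546 = 0.0150546.
Normalizing constant: 0.26·0.111111 + 0.29·0.140967 + 0.45·0.0334546 = 0.0848238.
P(III | observation) = 0.0150546 / 0.0848238 = 0.177481.

0.1775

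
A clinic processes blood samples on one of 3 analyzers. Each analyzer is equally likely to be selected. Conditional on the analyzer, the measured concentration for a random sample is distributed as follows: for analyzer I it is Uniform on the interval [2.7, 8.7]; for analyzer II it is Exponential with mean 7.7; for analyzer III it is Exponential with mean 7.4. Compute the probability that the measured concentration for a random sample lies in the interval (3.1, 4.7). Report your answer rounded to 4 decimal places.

Conditional on each analyzer, P(3.1 < X < 4.7): I: 0.266667; II: 0.125442; III: 0.127894.
By total probability, P(3.1 < X < 4.7) = 0.333333·0.266667 + 0.333333·0.125442 + 0.333333·0.127894 = 0.173334.

0.1733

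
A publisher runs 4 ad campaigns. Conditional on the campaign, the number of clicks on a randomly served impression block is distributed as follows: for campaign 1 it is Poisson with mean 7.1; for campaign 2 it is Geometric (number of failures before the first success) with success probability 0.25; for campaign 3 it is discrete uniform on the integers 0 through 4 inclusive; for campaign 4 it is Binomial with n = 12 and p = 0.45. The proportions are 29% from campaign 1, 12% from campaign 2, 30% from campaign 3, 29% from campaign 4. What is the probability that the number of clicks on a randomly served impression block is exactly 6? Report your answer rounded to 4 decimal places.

Conditional on each campaign, P(X = 6): 1: 0.1468; 2: 0.0444946; 3: 0; 4: 0.212385.
By total probability, P(X = 6) = 0.29·0.1468 + 0.12·0.0444946 + 0.3·0 + 0.29·0.212385 = 0.109503.

0.1095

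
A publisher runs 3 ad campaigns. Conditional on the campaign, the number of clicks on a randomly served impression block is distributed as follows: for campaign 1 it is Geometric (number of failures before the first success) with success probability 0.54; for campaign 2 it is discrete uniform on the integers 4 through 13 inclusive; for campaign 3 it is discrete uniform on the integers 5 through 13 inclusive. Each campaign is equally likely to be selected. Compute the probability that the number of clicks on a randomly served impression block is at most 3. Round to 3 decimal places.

0.318

Conditional on each campaign, P(X ≤ 3): 1: 0.955225; 2: 0; 3: 0.
By total probability, P(X ≤ 3) = 0.333333·0.955225 + 0.333333·0 + 0.333333·0 = 0.318408.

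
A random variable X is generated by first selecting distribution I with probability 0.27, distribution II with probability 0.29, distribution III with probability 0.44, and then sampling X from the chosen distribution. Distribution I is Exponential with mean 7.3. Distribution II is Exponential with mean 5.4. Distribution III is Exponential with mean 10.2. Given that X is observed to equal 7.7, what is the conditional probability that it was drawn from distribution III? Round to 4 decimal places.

Likelihoods f(7.7 | ·): I: 0.0477074; II: 0.0444974; III: 0.046084.
Posterior ∝ prior × likelihood. Numerator for III: 0.44·0.046084 = 0.020277.
Normalizing constant: 0.27·0.0477074 + 0.29·0.0444974 + 0.44·0.046084 = 0.0460622.
P(III | observation) = 0.020277 / 0.0460622 = 0.440208.

0.4402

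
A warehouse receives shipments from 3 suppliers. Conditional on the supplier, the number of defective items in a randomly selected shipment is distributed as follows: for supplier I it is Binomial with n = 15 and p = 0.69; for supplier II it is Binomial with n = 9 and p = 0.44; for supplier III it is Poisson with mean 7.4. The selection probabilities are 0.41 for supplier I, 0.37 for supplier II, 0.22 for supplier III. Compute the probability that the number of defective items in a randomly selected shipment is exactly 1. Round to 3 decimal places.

Conditional on each supplier, P(X = 1): I: 7.83437e-07; II: 0.0383001; III: 0.00452327.
By total probability, P(X = 1) = 0.41·7.83437e-07 + 0.37·0.0383001 + 0.22·0.00452327 = 0.0151665.

0.015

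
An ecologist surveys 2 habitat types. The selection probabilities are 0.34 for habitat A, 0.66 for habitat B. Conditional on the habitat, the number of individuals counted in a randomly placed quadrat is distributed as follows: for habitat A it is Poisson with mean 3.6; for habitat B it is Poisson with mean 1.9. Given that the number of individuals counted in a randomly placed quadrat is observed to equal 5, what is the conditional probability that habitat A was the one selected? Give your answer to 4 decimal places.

0.6968

Likelihoods P(X=5 | ·): A: 0.13768; B: 0.0308622.
Posterior ∝ prior × likelihood. Numerator for A: 0.34·0.13768 = 0.0468112.
Normalizing constant: 0.34·0.13768 + 0.66·0.0308622 = 0.0671803.
P(A | observation) = 0.0468112 / 0.0671803 = 0.6968.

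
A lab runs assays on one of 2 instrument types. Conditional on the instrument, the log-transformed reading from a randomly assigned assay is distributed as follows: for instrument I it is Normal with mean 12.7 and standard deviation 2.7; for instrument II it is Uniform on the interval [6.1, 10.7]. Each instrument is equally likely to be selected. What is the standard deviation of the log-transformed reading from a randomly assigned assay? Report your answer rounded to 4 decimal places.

3.0248

Per component, I: μ=12.7, E[X²]=168.58; II: μ=8.4, E[X²]=72.3233.
E[X] = 0.5·12.7 + 0.5·8.4 = 10.55.
E[X²] = 0.5·168.58 + 0.5·72.3233 = 120.452.
Var(X) = E[X²] − (E[X])² = 120.452 − 111.302 = 9.14917.
SD(X) = √9.14917 = 3.02476.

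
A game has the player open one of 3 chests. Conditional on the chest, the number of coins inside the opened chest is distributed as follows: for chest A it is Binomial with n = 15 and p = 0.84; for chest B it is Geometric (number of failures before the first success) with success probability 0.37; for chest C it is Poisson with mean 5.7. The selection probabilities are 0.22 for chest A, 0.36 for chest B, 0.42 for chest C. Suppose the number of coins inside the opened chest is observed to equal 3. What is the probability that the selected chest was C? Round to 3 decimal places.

0.566

Likelihoods P(X=3 | ·): A: 7.59083e-08; B: 0.0925174; C: 0.103275.
Posterior ∝ prior × likelihood. Numerator for C: 0.42·0.103275 = 0.0433755.
Normalizing constant: 0.22·7.59083e-08 + 0.36·0.0925174 + 0.42·0.103275 = 0.0766817.
P(C | observation) = 0.0433755 / 0.0766817 = 0.565656.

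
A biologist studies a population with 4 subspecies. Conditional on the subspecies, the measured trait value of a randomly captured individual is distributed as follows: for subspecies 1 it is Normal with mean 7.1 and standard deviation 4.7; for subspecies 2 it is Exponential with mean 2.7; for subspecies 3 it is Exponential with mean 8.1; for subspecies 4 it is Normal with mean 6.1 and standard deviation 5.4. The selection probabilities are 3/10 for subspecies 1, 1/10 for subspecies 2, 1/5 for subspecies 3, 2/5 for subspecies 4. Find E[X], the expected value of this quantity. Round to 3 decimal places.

6.460

Component means — 1: 7.1; 2: 2.7; 3: 8.1; 4: 6.1.
E[X] = 0.3·7.1 + 0.1·2.7 + 0.2·8.1 + 0.4·6.1 = 6.46.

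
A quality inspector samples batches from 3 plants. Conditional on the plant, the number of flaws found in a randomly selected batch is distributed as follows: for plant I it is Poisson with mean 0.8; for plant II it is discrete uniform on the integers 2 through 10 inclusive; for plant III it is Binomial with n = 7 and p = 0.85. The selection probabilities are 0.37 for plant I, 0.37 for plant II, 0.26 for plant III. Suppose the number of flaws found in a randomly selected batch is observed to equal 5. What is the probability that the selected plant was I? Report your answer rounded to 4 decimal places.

Likelihoods P(X=5 | ·): I: 0.00122697; II: 0.111111; III: 0.209651.
Posterior ∝ prior × likelihood. Numerator for I: 0.37·0.00122697 = 0.000453978.
Normalizing constant: 0.37·0.00122697 + 0.37·0.111111 + 0.26·0.209651 = 0.0960743.
P(I | observation) = 0.000453978 / 0.0960743 = 0.00472528.

0.0047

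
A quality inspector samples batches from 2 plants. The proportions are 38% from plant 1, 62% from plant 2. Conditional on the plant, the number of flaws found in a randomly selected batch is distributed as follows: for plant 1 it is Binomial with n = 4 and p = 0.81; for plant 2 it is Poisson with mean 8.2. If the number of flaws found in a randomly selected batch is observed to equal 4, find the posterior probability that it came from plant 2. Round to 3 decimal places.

Likelihoods P(X=4 | ·): 1: 0.430467; 2: 0.0517404.
Posterior ∝ prior × likelihood. Numerator for 2: 0.62·0.0517404 = 0.032079.
Normalizing constant: 0.38·0.430467 + 0.62·0.0517404 = 0.195657.
P(2 | observation) = 0.032079 / 0.195657 = 0.163956.

0.164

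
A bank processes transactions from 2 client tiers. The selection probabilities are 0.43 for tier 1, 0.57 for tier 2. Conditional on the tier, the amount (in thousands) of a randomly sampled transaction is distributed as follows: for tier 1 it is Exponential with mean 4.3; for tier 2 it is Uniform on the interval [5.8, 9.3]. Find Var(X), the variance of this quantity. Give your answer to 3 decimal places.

Per component, 1: μ=4.3, E[X²]=36.98; 2: μ=7.55, E[X²]=58.0233.
E[X] = 0.43·4.3 + 0.57·7.55 = 6.1525.
E[X²] = 0.43·36.98 + 0.57·58.0233 = 48.9747.
Var(X) = E[X²] − (E[X])² = 48.9747 − 37.8533 = 11.1214.

11.121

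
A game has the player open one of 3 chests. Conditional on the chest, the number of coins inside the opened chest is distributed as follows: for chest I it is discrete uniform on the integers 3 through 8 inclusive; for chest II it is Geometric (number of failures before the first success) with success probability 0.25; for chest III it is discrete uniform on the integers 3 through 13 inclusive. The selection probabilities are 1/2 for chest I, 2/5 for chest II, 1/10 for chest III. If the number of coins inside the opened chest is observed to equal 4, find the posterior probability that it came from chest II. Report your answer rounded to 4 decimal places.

0.2550

Likelihoods P(X=4 | ·): I: 0.166667; II: 0.0791016; III: 0.0909091.
Posterior ∝ prior × likelihood. Numerator for II: 0.4·0.0791016 = 0.0316406.
Normalizing constant: 0.5·0.166667 + 0.4·0.0791016 + 0.1·0.0909091 = 0.124065.
P(II | observation) = 0.0316406 / 0.124065 = 0.255033.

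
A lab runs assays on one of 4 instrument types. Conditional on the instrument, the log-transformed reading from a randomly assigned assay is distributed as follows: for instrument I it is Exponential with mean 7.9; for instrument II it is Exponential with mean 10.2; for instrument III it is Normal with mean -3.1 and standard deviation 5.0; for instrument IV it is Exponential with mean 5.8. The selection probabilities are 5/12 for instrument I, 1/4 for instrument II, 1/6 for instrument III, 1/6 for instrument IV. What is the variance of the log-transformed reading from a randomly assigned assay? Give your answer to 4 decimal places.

Per component, I: μ=7.9, E[X²]=124.82; II: μ=10.2, E[X²]=208.08; III: μ=-3.1, E[X²]=34.61; IV: μ=5.8, E[X²]=67.28.
E[X] = 0.416667·7.9 + 0.25·10.2 + 0.166667·-3.1 + 0.166667·5.8 = 6.29167.
E[X²] = 0.416667·124.82 + 0.25·208.08 + 0.166667·34.61 + 0.166667·67.28 = 121.01.
Var(X) = E[X²] − (E[X])² = 121.01 − 39.5851 = 81.4249.

81.4249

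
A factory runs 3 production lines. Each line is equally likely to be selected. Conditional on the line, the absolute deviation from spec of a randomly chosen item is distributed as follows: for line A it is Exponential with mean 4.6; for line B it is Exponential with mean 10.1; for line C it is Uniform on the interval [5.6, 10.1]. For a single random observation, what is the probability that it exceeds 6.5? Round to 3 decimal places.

Conditional on each line, P(X > 6.5): A: 0.243401; B: 0.525416; C: 0.8.
By total probability, P(X > 6.5) = 0.333333·0.243401 + 0.333333·0.525416 + 0.333333·0.8 = 0.522939.

0.523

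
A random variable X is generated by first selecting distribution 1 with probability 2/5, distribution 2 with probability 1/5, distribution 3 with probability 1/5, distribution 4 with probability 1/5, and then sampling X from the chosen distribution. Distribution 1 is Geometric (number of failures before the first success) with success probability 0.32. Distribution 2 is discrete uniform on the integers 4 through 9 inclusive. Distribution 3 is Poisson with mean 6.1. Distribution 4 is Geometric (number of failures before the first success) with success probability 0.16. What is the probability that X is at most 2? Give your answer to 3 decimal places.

Conditional on each component, P(X ≤ 2): 1: 0.685568; 2: 0; 3: 0.0576529; 4: 0.407296.
By total probability, P(X ≤ 2) = 0.4·0.685568 + 0.2·0 + 0.2·0.0576529 + 0.2·0.407296 = 0.367217.

0.367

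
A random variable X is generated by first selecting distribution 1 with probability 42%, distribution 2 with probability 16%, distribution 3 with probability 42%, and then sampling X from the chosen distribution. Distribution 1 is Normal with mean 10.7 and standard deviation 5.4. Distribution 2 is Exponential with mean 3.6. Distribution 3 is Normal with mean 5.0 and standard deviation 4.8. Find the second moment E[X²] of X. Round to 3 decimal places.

84.657

For each component E[X²] = Var + (mean)², giving 1: 143.65; 2: 25.92; 3: 48.04.
Overall E[X²] = 0.42·143.65 + 0.16·25.92 + 0.42·48.04 = 84.657.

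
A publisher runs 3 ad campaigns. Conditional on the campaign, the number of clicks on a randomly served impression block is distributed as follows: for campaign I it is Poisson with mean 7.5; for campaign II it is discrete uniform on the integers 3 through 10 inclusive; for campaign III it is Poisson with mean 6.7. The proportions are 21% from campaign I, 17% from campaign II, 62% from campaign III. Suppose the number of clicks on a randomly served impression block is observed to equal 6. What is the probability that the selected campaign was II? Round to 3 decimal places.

Likelihoods P(X=6 | ·): I: 0.136718; II: 0.125; III: 0.154648.
Posterior ∝ prior × likelihood. Numerator for II: 0.17·0.125 = 0.02125.
Normalizing constant: 0.21·0.136718 + 0.17·0.125 + 0.62·0.154648 = 0.145842.
P(II | observation) = 0.02125 / 0.145842 = 0.145705.

0.146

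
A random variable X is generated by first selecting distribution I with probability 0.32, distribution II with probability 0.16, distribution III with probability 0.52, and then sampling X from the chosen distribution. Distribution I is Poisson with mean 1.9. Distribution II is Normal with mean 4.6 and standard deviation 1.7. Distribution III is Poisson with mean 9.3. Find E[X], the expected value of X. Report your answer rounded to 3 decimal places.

Component means — I: 1.9; II: 4.6; III: 9.3.
E[X] = 0.32·1.9 + 0.16·4.6 + 0.52·9.3 = 6.18.

6.180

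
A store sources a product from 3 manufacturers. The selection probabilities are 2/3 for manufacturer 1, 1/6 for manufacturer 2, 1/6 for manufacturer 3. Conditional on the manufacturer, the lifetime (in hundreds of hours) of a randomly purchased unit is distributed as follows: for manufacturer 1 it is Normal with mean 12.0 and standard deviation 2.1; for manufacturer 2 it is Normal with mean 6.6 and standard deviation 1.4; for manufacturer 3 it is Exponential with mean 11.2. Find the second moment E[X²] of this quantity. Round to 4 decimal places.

For each component E[X²] = Var + (mean)², giving 1: 148.41; 2: 45.52; 3: 250.88.
Overall E[X²] = 0.666667·148.41 + 0.166667·45.52 + 0.166667·250.88 = 148.34.

148.3400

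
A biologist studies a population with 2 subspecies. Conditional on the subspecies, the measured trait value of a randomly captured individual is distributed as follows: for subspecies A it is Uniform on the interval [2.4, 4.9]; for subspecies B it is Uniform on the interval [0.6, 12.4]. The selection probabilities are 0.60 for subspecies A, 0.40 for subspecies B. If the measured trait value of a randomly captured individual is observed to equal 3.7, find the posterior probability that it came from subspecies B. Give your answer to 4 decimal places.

0.1238

Likelihoods f(3.7 | ·): A: 0.4; B: 0.0847458.
Posterior ∝ prior × likelihood. Numerator for B: 0.4·0.0847458 = 0.0338983.
Normalizing constant: 0.6·0.4 + 0.4·0.0847458 = 0.273898.
P(B | observation) = 0.0338983 / 0.273898 = 0.123762.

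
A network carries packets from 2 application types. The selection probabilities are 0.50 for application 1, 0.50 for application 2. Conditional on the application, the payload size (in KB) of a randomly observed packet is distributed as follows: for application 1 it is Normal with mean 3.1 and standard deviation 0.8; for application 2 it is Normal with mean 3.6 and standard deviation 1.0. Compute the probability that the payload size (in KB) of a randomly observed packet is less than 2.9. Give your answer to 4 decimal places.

0.3216

Conditional on each application, P(X < 2.9): 1: 0.401294; 2: 0.241964.
By total probability, P(X < 2.9) = 0.5·0.401294 + 0.5·0.241964 = 0.321629.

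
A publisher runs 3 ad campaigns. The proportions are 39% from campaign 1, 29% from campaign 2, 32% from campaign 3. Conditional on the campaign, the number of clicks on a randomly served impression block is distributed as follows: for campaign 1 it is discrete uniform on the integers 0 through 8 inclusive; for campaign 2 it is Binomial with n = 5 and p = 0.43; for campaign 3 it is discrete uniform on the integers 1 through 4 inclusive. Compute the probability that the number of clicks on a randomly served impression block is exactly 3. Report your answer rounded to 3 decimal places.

0.198

Conditional on each campaign, P(X = 3): 1: 0.111111; 2: 0.258318; 3: 0.25.
By total probability, P(X = 3) = 0.39·0.111111 + 0.29·0.258318 + 0.32·0.25 = 0.198246.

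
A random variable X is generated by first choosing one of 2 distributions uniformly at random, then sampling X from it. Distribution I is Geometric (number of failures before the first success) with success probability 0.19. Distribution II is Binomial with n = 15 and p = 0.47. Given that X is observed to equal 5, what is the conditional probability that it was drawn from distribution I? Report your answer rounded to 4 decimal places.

0.3548

Likelihoods P(X=5 | ·): I: 0.0662489; II: 0.120449.
Posterior ∝ prior × likelihood. Numerator for I: 0.5·0.0662489 = 0.0331245.
Normalizing constant: 0.5·0.0662489 + 0.5·0.120449 = 0.093349.
P(I | observation) = 0.0331245 / 0.093349 = 0.354845.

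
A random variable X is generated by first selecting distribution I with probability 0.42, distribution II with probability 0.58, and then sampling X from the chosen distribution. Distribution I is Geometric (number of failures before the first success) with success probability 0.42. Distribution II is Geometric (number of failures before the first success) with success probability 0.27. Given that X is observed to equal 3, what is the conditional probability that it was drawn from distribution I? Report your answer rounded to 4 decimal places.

Likelihoods P(X=3 | ·): I: 0.081947; II: 0.105035.
Posterior ∝ prior × likelihood. Numerator for I: 0.42·0.081947 = 0.0344178.
Normalizing constant: 0.42·0.081947 + 0.58·0.105035 = 0.0953378.
P(I | observation) = 0.0344178 / 0.0953378 = 0.361008.

0.3610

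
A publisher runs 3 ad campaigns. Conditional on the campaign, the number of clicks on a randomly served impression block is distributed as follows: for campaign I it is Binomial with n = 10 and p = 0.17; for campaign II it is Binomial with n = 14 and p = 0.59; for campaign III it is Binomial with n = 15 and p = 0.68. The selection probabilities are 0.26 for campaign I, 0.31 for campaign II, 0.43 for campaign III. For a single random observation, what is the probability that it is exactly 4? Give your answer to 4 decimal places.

Conditional on each campaign, P(X = 4): I: 0.0573434; II: 0.016281; III: 0.00105152.
By total probability, P(X = 4) = 0.26·0.0573434 + 0.31·0.016281 + 0.43·0.00105152 = 0.0204085.

0.0204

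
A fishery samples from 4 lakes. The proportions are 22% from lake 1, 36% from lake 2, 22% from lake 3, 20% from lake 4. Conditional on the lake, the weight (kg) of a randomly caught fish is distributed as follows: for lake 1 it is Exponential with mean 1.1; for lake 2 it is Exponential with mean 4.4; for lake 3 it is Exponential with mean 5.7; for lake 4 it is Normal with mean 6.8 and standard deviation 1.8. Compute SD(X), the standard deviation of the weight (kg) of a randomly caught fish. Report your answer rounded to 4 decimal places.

Per component, 1: μ=1.1, E[X²]=2.42; 2: μ=4.4, E[X²]=38.72; 3: μ=5.7, E[X²]=64.98; 4: μ=6.8, E[X²]=49.48.
E[X] = 0.22·1.1 + 0.36·4.4 + 0.22·5.7 + 0.2·6.8 = 4.44.
E[X²] = 0.22·2.42 + 0.36·38.72 + 0.22·64.98 + 0.2·49.48 = 38.6632.
Var(X) = E[X²] − (E[X])² = 38.6632 − 19.7136 = 18.9496.
SD(X) = √18.9496 = 4.35311.

4.3531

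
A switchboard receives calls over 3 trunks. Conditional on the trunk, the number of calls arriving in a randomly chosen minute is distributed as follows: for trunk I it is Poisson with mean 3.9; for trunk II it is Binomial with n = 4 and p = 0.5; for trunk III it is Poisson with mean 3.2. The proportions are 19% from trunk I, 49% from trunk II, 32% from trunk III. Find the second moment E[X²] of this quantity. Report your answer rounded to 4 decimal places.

For each component E[X²] = Var + (mean)², giving I: 19.11; II: 5; III: 13.44.
Overall E[X²] = 0.19·19.11 + 0.49·5 + 0.32·13.44 = 10.3817.

10.3817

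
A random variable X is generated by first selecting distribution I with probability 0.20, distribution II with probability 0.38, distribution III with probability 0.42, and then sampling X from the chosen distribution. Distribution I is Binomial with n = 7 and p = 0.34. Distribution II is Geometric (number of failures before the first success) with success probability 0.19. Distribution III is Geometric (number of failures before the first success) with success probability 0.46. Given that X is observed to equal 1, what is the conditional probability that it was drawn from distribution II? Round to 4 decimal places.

0.2893

Likelihoods P(X=1 | ·): I: 0.196716; II: 0.1539; III: 0.2484.
Posterior ∝ prior × likelihood. Numerator for II: 0.38·0.1539 = 0.058482.
Normalizing constant: 0.2·0.196716 + 0.38·0.1539 + 0.42·0.2484 = 0.202153.
P(II | observation) = 0.058482 / 0.202153 = 0.289295.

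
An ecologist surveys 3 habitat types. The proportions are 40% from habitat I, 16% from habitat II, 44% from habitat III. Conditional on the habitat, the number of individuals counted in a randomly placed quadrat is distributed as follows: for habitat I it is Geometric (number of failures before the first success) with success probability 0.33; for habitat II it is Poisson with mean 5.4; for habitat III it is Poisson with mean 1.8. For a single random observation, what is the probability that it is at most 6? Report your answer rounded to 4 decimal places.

Conditional on each habitat, P(X ≤ 6): I: 0.939393; II: 0.701671; III: 0.997431.
By total probability, P(X ≤ 6) = 0.4·0.939393 + 0.16·0.701671 + 0.44·0.997431 = 0.926894.

0.9269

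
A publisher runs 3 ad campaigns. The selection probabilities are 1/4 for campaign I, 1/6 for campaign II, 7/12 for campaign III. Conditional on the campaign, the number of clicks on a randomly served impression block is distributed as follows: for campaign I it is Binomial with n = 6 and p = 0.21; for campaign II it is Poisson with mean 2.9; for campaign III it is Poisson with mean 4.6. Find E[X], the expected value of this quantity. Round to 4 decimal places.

Component means — I: 1.26; II: 2.9; III: 4.6.
E[X] = 0.25·1.26 + 0.166667·2.9 + 0.583333·4.6 = 3.48167.

3.4817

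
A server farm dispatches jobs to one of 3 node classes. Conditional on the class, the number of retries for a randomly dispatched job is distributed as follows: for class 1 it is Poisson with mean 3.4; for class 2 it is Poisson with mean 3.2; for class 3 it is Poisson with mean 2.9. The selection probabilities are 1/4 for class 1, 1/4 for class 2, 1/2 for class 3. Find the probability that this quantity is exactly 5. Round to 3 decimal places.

Conditional on each class, P(X = 5): 1: 0.126361; 2: 0.113979; 3: 0.0940491.
By total probability, P(X = 5) = 0.25·0.126361 + 0.25·0.113979 + 0.5·0.0940491 = 0.10711.

0.107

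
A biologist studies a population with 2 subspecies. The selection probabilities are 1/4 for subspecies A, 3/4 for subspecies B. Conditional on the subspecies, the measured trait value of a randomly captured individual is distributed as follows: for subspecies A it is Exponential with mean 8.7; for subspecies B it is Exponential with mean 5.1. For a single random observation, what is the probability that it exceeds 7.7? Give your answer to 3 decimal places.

0.269

Conditional on each subspecies, P(X > 7.7): A: 0.41269; B: 0.220953.
By total probability, P(X > 7.7) = 0.25·0.41269 + 0.75·0.220953 = 0.268888.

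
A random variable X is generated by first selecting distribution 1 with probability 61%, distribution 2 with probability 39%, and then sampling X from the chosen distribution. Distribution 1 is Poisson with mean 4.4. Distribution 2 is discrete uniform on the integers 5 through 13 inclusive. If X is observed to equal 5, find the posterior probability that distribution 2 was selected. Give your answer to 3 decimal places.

Likelihoods P(X=5 | ·): 1: 0.168728; 2: 0.111111.
Posterior ∝ prior × likelihood. Numerator for 2: 0.39·0.111111 = 0.0433333.
Normalizing constant: 0.61·0.168728 + 0.39·0.111111 = 0.146257.
P(2 | observation) = 0.0433333 / 0.146257 = 0.296282.

0.296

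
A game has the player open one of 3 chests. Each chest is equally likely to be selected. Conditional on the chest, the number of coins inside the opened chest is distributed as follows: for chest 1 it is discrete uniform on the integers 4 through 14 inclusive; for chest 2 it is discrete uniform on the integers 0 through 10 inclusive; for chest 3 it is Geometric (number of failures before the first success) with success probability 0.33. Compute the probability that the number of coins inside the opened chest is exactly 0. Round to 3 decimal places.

Conditional on each chest, P(X = 0): 1: 0; 2: 0.0909091; 3: 0.33.
By total probability, P(X = 0) = 0.333333·0 + 0.333333·0.0909091 + 0.333333·0.33 = 0.140303.

0.140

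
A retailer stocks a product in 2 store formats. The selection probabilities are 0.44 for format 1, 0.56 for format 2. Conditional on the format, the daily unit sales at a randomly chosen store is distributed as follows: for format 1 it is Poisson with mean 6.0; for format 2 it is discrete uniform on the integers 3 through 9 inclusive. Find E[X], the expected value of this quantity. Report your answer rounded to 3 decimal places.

6.000

Component means — 1: 6; 2: 6.
E[X] = 0.44·6 + 0.56·6 = 6.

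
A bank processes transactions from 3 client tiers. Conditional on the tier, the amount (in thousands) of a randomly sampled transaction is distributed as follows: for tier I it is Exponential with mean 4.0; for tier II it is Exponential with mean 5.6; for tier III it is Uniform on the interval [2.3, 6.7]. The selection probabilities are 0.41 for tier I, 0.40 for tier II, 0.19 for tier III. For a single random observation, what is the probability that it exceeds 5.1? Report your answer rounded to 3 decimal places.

0.345

Conditional on each tier, P(X > 5.1): I: 0.279431; II: 0.402237; III: 0.363636.
By total probability, P(X > 5.1) = 0.41·0.279431 + 0.4·0.402237 + 0.19·0.363636 = 0.344552.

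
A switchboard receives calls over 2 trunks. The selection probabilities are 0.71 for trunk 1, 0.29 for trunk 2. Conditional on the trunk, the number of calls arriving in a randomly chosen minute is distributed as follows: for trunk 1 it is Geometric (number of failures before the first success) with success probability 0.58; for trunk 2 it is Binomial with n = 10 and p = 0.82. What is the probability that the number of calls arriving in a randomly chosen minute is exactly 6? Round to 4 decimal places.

0.0217

Conditional on each trunk, P(X = 6): 1: 0.00318364; 2: 0.0670181.
By total probability, P(X = 6) = 0.71·0.00318364 + 0.29·0.0670181 = 0.0216956.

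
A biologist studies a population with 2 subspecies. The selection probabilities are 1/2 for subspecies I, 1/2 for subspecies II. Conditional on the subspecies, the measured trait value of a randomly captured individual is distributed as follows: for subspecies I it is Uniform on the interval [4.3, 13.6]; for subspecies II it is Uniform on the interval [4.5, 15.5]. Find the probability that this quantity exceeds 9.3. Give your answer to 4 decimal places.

Conditional on each subspecies, P(X > 9.3): I: 0.462366; II: 0.563636.
By total probability, P(X > 9.3) = 0.5·0.462366 + 0.5·0.563636 = 0.513001.

0.5130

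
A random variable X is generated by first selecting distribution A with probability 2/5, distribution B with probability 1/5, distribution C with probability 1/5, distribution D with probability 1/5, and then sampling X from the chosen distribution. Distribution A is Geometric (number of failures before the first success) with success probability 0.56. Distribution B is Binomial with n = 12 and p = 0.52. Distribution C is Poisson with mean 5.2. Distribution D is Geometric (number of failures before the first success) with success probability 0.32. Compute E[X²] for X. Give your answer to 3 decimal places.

For each component E[X²] = Var + (mean)², giving A: 2.02041; B: 41.9328; C: 32.24; D: 11.1562.
Overall E[X²] = 0.4·2.02041 + 0.2·41.9328 + 0.2·32.24 + 0.2·11.1562 = 17.874.

17.874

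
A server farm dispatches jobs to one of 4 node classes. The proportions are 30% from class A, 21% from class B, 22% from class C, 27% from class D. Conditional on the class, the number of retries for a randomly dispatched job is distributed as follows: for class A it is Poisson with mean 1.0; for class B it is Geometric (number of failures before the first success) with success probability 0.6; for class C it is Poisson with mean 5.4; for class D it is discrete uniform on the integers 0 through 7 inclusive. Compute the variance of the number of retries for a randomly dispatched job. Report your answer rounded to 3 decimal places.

6.635

Per component, A: μ=1, E[X²]=2; B: μ=0.666667, E[X²]=1.55556; C: μ=5.4, E[X²]=34.56; D: μ=3.5, E[X²]=17.5.
E[X] = 0.3·1 + 0.21·0.666667 + 0.22·5.4 + 0.27·3.5 = 2.573.
E[X²] = 0.3·2 + 0.21·1.55556 + 0.22·34.56 + 0.27·17.5 = 13.2549.
Var(X) = E[X²] − (E[X])² = 13.2549 − 6.62033 = 6.63454.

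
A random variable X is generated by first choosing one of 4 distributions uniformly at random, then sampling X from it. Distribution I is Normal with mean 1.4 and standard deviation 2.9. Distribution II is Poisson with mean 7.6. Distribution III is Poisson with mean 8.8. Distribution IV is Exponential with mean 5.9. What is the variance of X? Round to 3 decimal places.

Per component, I: μ=1.4, E[X²]=10.37; II: μ=7.6, E[X²]=65.36; III: μ=8.8, E[X²]=86.24; IV: μ=5.9, E[X²]=69.62.
E[X] = 0.25·1.4 + 0.25·7.6 + 0.25·8.8 + 0.25·5.9 = 5.925.
E[X²] = 0.25·10.37 + 0.25·65.36 + 0.25·86.24 + 0.25·69.62 = 57.8975.
Var(X) = E[X²] − (E[X])² = 57.8975 − 35.1056 = 22.7919.

22.792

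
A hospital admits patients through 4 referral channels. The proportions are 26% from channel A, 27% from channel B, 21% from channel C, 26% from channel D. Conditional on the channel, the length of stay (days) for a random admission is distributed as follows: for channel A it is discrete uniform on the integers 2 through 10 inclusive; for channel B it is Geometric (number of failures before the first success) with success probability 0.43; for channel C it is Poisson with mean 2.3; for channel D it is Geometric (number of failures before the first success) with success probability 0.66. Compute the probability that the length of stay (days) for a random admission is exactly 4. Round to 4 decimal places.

Conditional on each channel, P(X = 4): A: 0.111111; B: 0.0453908; C: 0.116902; D: 0.00881982.
By total probability, P(X = 4) = 0.26·0.111111 + 0.27·0.0453908 + 0.21·0.116902 + 0.26·0.00881982 = 0.067987.

0.0680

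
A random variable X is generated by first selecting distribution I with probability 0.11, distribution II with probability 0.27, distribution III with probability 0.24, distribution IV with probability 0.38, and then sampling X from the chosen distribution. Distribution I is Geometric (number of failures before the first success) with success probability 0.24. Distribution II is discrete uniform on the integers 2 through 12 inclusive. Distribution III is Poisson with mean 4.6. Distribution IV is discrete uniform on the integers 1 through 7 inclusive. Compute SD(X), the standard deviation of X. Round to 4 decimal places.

Per component, I: μ=3.16667, E[X²]=23.2222; II: μ=7, E[X²]=59; III: μ=4.6, E[X²]=25.76; IV: μ=4, E[X²]=20.
E[X] = 0.11·3.16667 + 0.27·7 + 0.24·4.6 + 0.38·4 = 4.86233.
E[X²] = 0.11·23.2222 + 0.27·59 + 0.24·25.76 + 0.38·20 = 32.2668.
Var(X) = E[X²] − (E[X])² = 32.2668 − 23.6423 = 8.62456.
SD(X) = √8.62456 = 2.93676.

2.9368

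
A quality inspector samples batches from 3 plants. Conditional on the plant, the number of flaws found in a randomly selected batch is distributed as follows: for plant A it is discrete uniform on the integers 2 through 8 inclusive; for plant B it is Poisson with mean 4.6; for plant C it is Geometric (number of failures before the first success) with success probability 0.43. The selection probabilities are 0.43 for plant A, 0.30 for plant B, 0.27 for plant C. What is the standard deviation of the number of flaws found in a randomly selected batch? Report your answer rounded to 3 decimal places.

2.528

Per component, A: μ=5, E[X²]=29; B: μ=4.6, E[X²]=25.76; C: μ=1.32558, E[X²]=4.83991.
E[X] = 0.43·5 + 0.3·4.6 + 0.27·1.32558 = 3.88791.
E[X²] = 0.43·29 + 0.3·25.76 + 0.27·4.83991 = 21.5048.
Var(X) = E[X²] − (E[X])² = 21.5048 − 15.1158 = 6.38896.
SD(X) = √6.38896 = 2.52764.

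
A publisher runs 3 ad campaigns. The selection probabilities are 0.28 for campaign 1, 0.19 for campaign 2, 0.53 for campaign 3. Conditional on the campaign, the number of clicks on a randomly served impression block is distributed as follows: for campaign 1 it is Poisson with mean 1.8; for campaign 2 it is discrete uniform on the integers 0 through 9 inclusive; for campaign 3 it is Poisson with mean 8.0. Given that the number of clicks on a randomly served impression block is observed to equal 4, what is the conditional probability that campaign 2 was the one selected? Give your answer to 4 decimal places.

0.2730

Likelihoods P(X=4 | ·): 1: 0.0723017; 2: 0.1; 3: 0.0572523.
Posterior ∝ prior × likelihood. Numerator for 2: 0.19·0.1 = 0.019.
Normalizing constant: 0.28·0.0723017 + 0.19·0.1 + 0.53·0.0572523 = 0.0695882.
P(2 | observation) = 0.019 / 0.0695882 = 0.273035.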